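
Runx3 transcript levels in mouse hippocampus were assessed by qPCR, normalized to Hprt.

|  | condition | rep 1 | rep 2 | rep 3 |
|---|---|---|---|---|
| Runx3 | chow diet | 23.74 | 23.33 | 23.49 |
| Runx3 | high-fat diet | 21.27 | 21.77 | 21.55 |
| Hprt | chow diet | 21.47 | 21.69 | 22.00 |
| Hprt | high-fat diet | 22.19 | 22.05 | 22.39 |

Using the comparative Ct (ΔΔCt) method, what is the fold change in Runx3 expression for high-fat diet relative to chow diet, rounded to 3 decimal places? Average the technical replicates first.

Mean Ct: Runx3 chow diet 23.520; Runx3 high-fat diet 21.530; Hprt chow diet 21.720; Hprt high-fat diet 22.210
ΔCt(chow diet) = 23.520 − 21.720 = 1.800
ΔCt(high-fat diet) = 21.530 − 22.210 = -0.680
ΔΔCt = -0.680 − 1.800 = -2.480
Fold change = 2^(−(-2.480)) = 2^2.480 = 5.5790

5.579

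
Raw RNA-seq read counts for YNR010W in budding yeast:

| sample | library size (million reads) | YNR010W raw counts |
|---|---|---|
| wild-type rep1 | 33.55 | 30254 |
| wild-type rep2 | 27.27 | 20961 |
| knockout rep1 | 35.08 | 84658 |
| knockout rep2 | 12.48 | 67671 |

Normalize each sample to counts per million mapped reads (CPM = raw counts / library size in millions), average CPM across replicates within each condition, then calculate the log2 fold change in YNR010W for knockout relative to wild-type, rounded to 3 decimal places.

2.230

CPM(wild-type rep1) = 30254 / 33.55 = 901.7586
CPM(wild-type rep2) = 20961 / 27.27 = 768.6469
CPM(knockout rep1) = 84658 / 35.08 = 2413.2839
CPM(knockout rep2) = 67671 / 12.48 = 5422.3558
mean CPM(wild-type) = 835.2027; mean CPM(knockout) = 3917.8198
Fold change = 3917.8198 / 835.2027 = 4.69086
log2(4.69086) = 2.2299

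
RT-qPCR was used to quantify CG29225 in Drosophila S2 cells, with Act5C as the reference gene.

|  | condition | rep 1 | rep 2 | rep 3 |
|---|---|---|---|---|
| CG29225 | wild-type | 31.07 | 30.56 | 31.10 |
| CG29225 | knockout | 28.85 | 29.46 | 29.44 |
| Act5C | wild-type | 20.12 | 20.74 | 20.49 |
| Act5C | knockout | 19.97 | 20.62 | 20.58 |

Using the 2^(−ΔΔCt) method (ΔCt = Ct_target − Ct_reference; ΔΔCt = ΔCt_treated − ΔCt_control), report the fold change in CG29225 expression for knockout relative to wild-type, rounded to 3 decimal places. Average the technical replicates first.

Mean Ct: CG29225 wild-type 30.910; CG29225 knockout 29.250; Act5C wild-type 20.450; Act5C knockout 20.390
ΔCt(wild-type) = 30.910 − 20.450 = 10.460
ΔCt(knockout) = 29.250 − 20.390 = 8.860
ΔΔCt = 8.860 − 10.460 = -1.600
Fold change = 2^(−(-1.600)) = 2^1.600 = 3.0314

3.031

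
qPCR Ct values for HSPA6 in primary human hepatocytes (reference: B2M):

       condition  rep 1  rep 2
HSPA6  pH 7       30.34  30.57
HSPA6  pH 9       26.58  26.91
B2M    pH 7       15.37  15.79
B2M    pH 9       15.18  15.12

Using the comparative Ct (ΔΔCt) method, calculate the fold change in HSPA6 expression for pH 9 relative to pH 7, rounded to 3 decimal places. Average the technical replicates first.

Mean Ct: HSPA6 pH 7 30.455; HSPA6 pH 9 26.745; B2M pH 7 15.580; B2M pH 9 15.150
ΔCt(pH 7) = 30.455 − 15.580 = 14.875
ΔCt(pH 9) = 26.745 − 15.150 = 11.595
ΔΔCt = 11.595 − 14.875 = -3.280
Fold change = 2^(−(-3.280)) = 2^3.280 = 9.7136

9.714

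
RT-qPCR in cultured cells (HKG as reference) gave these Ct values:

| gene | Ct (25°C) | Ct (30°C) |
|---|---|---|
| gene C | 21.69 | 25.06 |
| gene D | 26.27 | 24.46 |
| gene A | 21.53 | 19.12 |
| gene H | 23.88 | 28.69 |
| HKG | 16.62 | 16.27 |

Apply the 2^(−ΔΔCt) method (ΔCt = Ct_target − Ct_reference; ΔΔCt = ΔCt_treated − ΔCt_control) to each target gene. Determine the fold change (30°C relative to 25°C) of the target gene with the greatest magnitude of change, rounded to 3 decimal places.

gene C: ΔΔCt = (25.06−16.27) − (21.69−16.62) = 8.79 − 5.07 = 3.72; fold change = 2^-3.72 = 0.076
gene D: ΔΔCt = (24.46−16.27) − (26.27−16.62) = 8.19 − 9.65 = -1.46; fold change = 2^1.46 = 2.751
gene A: ΔΔCt = (19.12−16.27) − (21.53−16.62) = 2.85 − 4.91 = -2.06; fold change = 2^2.06 = 4.170
gene H: ΔΔCt = (28.69−16.27) − (23.88−16.62) = 12.42 − 7.26 = 5.16; fold change = 2^-5.16 = 0.028
gene H has the largest |ΔΔCt| = 5.16.

0.028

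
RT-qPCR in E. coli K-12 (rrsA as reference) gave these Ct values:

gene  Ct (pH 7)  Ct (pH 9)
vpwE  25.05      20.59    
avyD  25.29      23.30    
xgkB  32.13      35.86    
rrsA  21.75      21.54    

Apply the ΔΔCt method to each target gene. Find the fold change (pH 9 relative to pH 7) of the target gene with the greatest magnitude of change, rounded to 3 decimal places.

19.027

vpwE: ΔΔCt = (20.59−21.54) − (25.05−21.75) = -0.95 − 3.30 = -4.25; fold change = 2^4.25 = 19.027
avyD: ΔΔCt = (23.30−21.54) − (25.29−21.75) = 1.76 − 3.54 = -1.78; fold change = 2^1.78 = 3.434
xgkB: ΔΔCt = (35.86−21.54) − (32.13−21.75) = 14.32 − 10.38 = 3.94; fold change = 2^-3.94 = 0.065
vpwE has the largest |ΔΔCt| = 4.25.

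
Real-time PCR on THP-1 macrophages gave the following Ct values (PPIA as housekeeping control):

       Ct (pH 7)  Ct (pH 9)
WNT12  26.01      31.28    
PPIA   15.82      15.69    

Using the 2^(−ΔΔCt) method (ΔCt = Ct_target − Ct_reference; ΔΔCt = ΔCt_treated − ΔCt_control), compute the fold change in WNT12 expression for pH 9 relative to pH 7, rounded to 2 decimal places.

0.02

ΔCt(pH 7) = 26.010 − 15.820 = 10.190
ΔCt(pH 9) = 31.280 − 15.690 = 15.590
ΔΔCt = 15.590 − 10.190 = 5.400
Fold change = 2^(−5.400) = 0.024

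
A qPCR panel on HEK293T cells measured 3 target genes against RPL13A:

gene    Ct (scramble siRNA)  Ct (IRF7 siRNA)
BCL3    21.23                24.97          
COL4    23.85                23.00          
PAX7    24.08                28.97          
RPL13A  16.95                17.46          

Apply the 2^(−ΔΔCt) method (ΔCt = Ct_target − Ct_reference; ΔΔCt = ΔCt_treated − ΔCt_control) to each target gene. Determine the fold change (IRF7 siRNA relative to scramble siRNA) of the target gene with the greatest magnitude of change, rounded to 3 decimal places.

BCL3: ΔΔCt = (24.97−17.46) − (21.23−16.95) = 7.51 − 4.28 = 3.23; fold change = 2^-3.23 = 0.107
COL4: ΔΔCt = (23.00−17.46) − (23.85−16.95) = 5.54 − 6.90 = -1.36; fold change = 2^1.36 = 2.567
PAX7: ΔΔCt = (28.97−17.46) − (24.08−16.95) = 11.51 − 7.13 = 4.38; fold change = 2^-4.38 = 0.048
PAX7 has the largest |ΔΔCt| = 4.38.

0.048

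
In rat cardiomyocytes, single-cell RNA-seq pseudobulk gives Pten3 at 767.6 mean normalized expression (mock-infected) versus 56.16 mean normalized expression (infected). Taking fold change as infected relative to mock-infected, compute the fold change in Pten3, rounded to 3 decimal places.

0.073

Fold change = 56.16 / 767.6 = 0.0732
Pten3 is downregulated.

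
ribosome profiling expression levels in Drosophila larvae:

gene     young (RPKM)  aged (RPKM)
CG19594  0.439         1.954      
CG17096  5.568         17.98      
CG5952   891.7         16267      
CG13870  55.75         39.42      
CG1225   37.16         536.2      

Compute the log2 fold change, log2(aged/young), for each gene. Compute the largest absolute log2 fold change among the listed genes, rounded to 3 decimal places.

4.189

log2(1.954/0.439) = 2.154  (CG19594)
log2(17.98/5.568) = 1.691  (CG17096)
log2(16267/891.7) = 4.189  (CG5952)
log2(39.42/55.75) = -0.500  (CG13870)
log2(536.2/37.16) = 3.851  (CG1225)
The largest magnitude belongs to CG5952.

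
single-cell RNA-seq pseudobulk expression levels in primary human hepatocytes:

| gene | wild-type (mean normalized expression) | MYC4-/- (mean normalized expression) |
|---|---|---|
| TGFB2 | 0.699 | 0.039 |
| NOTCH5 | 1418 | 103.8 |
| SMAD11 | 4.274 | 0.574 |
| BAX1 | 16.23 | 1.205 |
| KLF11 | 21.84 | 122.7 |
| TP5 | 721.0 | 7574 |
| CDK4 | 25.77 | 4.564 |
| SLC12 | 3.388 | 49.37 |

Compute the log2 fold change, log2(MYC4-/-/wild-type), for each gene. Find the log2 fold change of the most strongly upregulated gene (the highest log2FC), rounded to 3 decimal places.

log2(0.039/0.699) = -4.164  (TGFB2)
log2(103.8/1418) = -3.772  (NOTCH5)
log2(0.574/4.274) = -2.896  (SMAD11)
log2(1.205/16.23) = -3.752  (BAX1)
log2(122.7/21.84) = 2.490  (KLF11)
log2(7574/721.0) = 3.393  (TP5)
log2(4.564/25.77) = -2.497  (CDK4)
log2(49.37/3.388) = 3.865  (SLC12)
SLC12 is most strongly upregulated.

3.865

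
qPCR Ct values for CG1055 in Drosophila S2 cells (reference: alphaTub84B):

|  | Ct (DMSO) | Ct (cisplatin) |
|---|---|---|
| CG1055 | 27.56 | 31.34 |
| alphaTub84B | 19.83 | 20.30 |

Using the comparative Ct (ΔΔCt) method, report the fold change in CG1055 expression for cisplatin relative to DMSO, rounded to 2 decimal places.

0.10

ΔCt(DMSO) = 27.560 − 19.830 = 7.730
ΔCt(cisplatin) = 31.340 − 20.300 = 11.040
ΔΔCt = 11.040 − 7.730 = 3.310
Fold change = 2^(−3.310) = 0.101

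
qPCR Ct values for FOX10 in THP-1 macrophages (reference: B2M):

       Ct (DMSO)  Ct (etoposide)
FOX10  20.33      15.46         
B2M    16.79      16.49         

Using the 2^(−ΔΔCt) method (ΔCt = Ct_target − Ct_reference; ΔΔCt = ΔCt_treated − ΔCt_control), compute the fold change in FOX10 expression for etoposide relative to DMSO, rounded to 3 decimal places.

ΔCt(DMSO) = 20.330 − 16.790 = 3.540
ΔCt(etoposide) = 15.460 − 16.490 = -1.030
ΔΔCt = -1.030 − 3.540 = -4.570
Fold change = 2^(−(-4.570)) = 2^4.570 = 23.7524

23.752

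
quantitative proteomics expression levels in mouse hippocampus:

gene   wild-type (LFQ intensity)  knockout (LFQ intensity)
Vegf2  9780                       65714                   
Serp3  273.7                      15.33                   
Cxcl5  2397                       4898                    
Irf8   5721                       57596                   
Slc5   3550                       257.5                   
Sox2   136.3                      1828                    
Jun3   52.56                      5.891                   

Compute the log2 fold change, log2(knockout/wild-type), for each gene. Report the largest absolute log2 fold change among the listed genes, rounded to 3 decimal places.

log2(65714/9780) = 2.748  (Vegf2)
log2(15.33/273.7) = -4.158  (Serp3)
log2(4898/2397) = 1.031  (Cxcl5)
log2(57596/5721) = 3.332  (Irf8)
log2(257.5/3550) = -3.785  (Slc5)
log2(1828/136.3) = 3.745  (Sox2)
log2(5.891/52.56) = -3.157  (Jun3)
The largest magnitude belongs to Serp3.

4.158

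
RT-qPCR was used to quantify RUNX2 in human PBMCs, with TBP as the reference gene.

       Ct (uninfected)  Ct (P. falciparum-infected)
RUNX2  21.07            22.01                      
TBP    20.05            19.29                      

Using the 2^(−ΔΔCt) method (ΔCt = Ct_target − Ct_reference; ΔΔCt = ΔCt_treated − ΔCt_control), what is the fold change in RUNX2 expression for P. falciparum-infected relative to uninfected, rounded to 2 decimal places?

ΔCt(uninfected) = 21.070 − 20.050 = 1.020
ΔCt(P. falciparum-infected) = 22.010 − 19.290 = 2.720
ΔΔCt = 2.720 − 1.020 = 1.700
Fold change = 2^(−1.700) = 0.308

0.31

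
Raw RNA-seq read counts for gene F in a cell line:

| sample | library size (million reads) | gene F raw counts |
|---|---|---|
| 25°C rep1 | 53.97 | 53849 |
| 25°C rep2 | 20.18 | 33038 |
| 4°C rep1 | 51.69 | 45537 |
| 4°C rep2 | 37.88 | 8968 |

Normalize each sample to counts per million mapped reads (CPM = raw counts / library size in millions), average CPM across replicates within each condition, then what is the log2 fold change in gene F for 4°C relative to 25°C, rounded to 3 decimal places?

CPM(25°C rep1) = 53849 / 53.97 = 997.7580
CPM(25°C rep2) = 33038 / 20.18 = 1637.1655
CPM(4°C rep1) = 45537 / 51.69 = 880.9634
CPM(4°C rep2) = 8968 / 37.88 = 236.7476
mean CPM(25°C) = 1317.4618; mean CPM(4°C) = 558.8555
Fold change = 558.8555 / 1317.4618 = 0.42419
log2(0.42419) = -1.2372

-1.237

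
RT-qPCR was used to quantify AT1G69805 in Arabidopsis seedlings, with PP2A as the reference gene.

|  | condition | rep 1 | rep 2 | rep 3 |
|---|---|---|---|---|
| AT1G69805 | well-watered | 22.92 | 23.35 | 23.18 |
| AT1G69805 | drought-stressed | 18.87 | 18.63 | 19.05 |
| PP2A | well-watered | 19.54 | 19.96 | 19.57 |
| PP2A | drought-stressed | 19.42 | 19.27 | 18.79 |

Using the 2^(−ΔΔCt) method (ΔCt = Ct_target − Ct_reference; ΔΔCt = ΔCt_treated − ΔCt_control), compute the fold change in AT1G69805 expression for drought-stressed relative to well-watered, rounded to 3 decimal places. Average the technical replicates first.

13.642

Mean Ct: AT1G69805 well-watered 23.150; AT1G69805 drought-stressed 18.850; PP2A well-watered 19.690; PP2A drought-stressed 19.160
ΔCt(well-watered) = 23.150 − 19.690 = 3.460
ΔCt(drought-stressed) = 18.850 − 19.160 = -0.310
ΔΔCt = -0.310 − 3.460 = -3.770
Fold change = 2^(−(-3.770)) = 2^3.770 = 13.6422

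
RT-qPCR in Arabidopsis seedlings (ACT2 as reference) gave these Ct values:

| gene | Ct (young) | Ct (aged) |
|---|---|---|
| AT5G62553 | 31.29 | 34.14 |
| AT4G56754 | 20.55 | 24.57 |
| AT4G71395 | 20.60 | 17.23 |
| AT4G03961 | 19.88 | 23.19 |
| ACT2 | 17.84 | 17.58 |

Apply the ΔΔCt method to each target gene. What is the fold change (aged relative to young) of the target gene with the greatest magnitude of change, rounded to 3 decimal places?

AT5G62553: ΔΔCt = (34.14−17.58) − (31.29−17.84) = 16.56 − 13.45 = 3.11; fold change = 2^-3.11 = 0.116
AT4G56754: ΔΔCt = (24.57−17.58) − (20.55−17.84) = 6.99 − 2.71 = 4.28; fold change = 2^-4.28 = 0.051
AT4G71395: ΔΔCt = (17.23−17.58) − (20.60−17.84) = -0.35 − 2.76 = -3.11; fold change = 2^3.11 = 8.634
AT4G03961: ΔΔCt = (23.19−17.58) − (19.88−17.84) = 5.61 − 2.04 = 3.57; fold change = 2^-3.57 = 0.084
AT4G56754 has the largest |ΔΔCt| = 4.28.

0.051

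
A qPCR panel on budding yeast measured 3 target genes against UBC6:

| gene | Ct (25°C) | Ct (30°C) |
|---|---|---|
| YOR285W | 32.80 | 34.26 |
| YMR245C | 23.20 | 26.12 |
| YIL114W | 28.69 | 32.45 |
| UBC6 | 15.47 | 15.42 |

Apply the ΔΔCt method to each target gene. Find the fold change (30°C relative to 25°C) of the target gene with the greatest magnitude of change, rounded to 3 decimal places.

0.071

YOR285W: ΔΔCt = (34.26−15.42) − (32.80−15.47) = 18.84 − 17.33 = 1.51; fold change = 2^-1.51 = 0.351
YMR245C: ΔΔCt = (26.12−15.42) − (23.20−15.47) = 10.70 − 7.73 = 2.97; fold change = 2^-2.97 = 0.128
YIL114W: ΔΔCt = (32.45−15.42) − (28.69−15.47) = 17.03 − 13.22 = 3.81; fold change = 2^-3.81 = 0.071
YIL114W has the largest |ΔΔCt| = 3.81.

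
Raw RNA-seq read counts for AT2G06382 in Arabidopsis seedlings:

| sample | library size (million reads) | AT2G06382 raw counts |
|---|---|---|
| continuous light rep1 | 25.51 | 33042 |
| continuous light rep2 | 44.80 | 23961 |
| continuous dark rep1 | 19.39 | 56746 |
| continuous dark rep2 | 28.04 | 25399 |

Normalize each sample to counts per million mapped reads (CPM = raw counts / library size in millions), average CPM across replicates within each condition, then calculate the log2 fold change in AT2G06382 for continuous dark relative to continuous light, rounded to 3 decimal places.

CPM(continuous light rep1) = 33042 / 25.51 = 1295.2568
CPM(continuous light rep2) = 23961 / 44.80 = 534.8438
CPM(continuous dark rep1) = 56746 / 19.39 = 2926.5601
CPM(continuous dark rep2) = 25399 / 28.04 = 905.8131
mean CPM(continuous light) = 915.0503; mean CPM(continuous dark) = 1916.1866
Fold change = 1916.1866 / 915.0503 = 2.09408
log2(2.09408) = 1.0663

1.066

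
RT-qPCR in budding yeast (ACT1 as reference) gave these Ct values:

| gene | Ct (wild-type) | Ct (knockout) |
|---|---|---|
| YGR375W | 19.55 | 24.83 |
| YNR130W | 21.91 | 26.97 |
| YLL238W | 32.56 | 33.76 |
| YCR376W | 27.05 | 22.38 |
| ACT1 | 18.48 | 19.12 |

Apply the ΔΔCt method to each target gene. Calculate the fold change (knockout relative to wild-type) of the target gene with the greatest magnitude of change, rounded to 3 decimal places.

39.671

YGR375W: ΔΔCt = (24.83−19.12) − (19.55−18.48) = 5.71 − 1.07 = 4.64; fold change = 2^-4.64 = 0.040
YNR130W: ΔΔCt = (26.97−19.12) − (21.91−18.48) = 7.85 − 3.43 = 4.42; fold change = 2^-4.42 = 0.047
YLL238W: ΔΔCt = (33.76−19.12) − (32.56−18.48) = 14.64 − 14.08 = 0.56; fold change = 2^-0.56 = 0.678
YCR376W: ΔΔCt = (22.38−19.12) − (27.05−18.48) = 3.26 − 8.57 = -5.31; fold change = 2^5.31 = 39.671
YCR376W has the largest |ΔΔCt| = 5.31.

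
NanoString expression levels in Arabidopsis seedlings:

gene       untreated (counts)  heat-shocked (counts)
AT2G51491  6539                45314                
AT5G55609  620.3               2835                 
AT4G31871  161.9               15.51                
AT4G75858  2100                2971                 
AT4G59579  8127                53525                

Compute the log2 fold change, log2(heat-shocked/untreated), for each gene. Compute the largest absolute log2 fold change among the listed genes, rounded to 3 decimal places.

log2(45314/6539) = 2.793  (AT2G51491)
log2(2835/620.3) = 2.192  (AT5G55609)
log2(15.51/161.9) = -3.384  (AT4G31871)
log2(2971/2100) = 0.501  (AT4G75858)
log2(53525/8127) = 2.719  (AT4G59579)
The largest magnitude belongs to AT4G31871.

3.384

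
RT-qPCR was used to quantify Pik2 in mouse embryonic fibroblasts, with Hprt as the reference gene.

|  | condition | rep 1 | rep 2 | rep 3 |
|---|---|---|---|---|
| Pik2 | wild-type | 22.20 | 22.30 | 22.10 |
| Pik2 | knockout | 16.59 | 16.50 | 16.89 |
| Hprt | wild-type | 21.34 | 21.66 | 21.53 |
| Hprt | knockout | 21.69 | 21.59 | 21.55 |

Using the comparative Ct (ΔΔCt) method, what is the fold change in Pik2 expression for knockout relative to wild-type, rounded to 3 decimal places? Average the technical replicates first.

49.867

Mean Ct: Pik2 wild-type 22.200; Pik2 knockout 16.660; Hprt wild-type 21.510; Hprt knockout 21.610
ΔCt(wild-type) = 22.200 − 21.510 = 0.690
ΔCt(knockout) = 16.660 − 21.610 = -4.950
ΔΔCt = -4.950 − 0.690 = -5.640
Fold change = 2^(−(-5.640)) = 2^5.640 = 49.8665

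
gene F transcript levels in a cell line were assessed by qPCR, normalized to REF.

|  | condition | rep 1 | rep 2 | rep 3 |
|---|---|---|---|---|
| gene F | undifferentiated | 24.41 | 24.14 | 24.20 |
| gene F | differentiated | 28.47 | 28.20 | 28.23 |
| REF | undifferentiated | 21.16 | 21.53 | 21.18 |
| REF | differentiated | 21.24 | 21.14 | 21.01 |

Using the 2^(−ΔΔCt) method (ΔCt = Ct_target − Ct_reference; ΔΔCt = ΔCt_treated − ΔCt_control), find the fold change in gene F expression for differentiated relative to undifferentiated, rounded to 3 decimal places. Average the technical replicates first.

Mean Ct: gene F undifferentiated 24.250; gene F differentiated 28.300; REF undifferentiated 21.290; REF differentiated 21.130
ΔCt(undifferentiated) = 24.250 − 21.290 = 2.960
ΔCt(differentiated) = 28.300 − 21.130 = 7.170
ΔΔCt = 7.170 − 2.960 = 4.210
Fold change = 2^(−4.210) = 0.0540

0.054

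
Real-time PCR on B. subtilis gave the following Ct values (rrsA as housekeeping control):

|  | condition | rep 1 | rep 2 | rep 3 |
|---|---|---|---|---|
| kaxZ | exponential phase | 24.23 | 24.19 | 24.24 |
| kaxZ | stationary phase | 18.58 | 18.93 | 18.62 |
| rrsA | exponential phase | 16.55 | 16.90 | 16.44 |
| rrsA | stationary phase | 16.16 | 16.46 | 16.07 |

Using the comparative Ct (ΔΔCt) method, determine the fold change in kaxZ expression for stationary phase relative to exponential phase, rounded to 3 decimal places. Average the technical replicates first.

34.535

Mean Ct: kaxZ exponential phase 24.220; kaxZ stationary phase 18.710; rrsA exponential phase 16.630; rrsA stationary phase 16.230
ΔCt(exponential phase) = 24.220 − 16.630 = 7.590
ΔCt(stationary phase) = 18.710 − 16.230 = 2.480
ΔΔCt = 2.480 − 7.590 = -5.110
Fold change = 2^(−(-5.110)) = 2^5.110 = 34.5353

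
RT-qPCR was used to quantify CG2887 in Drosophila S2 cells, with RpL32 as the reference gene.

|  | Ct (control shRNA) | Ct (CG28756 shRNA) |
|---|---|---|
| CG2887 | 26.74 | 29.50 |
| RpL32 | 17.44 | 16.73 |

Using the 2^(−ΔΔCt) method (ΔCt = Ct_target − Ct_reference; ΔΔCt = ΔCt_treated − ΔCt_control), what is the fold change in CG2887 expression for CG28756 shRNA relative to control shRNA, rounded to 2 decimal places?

0.09

ΔCt(control shRNA) = 26.740 − 17.440 = 9.300
ΔCt(CG28756 shRNA) = 29.500 − 16.730 = 12.770
ΔΔCt = 12.770 − 9.300 = 3.470
Fold change = 2^(−3.470) = 0.090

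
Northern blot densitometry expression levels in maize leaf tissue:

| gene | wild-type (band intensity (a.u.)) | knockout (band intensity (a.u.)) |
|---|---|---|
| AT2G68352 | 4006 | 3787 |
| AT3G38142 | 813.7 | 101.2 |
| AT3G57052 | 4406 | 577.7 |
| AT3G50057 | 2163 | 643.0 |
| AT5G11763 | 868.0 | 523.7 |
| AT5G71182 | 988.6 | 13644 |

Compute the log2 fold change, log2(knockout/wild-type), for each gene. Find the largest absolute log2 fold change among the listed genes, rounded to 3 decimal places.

3.787

log2(3787/4006) = -0.081  (AT2G68352)
log2(101.2/813.7) = -3.007  (AT3G38142)
log2(577.7/4406) = -2.931  (AT3G57052)
log2(643.0/2163) = -1.750  (AT3G50057)
log2(523.7/868.0) = -0.729  (AT5G11763)
log2(13644/988.6) = 3.787  (AT5G71182)
The largest magnitude belongs to AT5G71182.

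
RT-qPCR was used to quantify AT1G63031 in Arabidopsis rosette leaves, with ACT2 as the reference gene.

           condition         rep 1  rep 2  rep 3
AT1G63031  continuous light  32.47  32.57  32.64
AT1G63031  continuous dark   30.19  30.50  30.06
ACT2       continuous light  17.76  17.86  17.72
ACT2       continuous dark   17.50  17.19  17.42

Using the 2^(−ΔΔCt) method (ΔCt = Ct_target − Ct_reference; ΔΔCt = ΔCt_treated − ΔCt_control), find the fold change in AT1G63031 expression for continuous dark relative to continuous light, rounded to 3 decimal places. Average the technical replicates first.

3.732

Mean Ct: AT1G63031 continuous light 32.560; AT1G63031 continuous dark 30.250; ACT2 continuous light 17.780; ACT2 continuous dark 17.370
ΔCt(continuous light) = 32.560 − 17.780 = 14.780
ΔCt(continuous dark) = 30.250 − 17.370 = 12.880
ΔΔCt = 12.880 − 14.780 = -1.900
Fold change = 2^(−(-1.900)) = 2^1.900 = 3.7321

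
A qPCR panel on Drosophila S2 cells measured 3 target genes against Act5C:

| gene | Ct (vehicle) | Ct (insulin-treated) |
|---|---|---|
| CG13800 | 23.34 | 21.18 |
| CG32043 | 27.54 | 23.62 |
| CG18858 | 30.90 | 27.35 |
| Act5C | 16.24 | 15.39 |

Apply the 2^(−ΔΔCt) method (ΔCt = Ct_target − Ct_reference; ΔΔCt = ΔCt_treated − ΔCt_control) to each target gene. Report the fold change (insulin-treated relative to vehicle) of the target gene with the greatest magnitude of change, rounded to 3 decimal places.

8.398

CG13800: ΔΔCt = (21.18−15.39) − (23.34−16.24) = 5.79 − 7.10 = -1.31; fold change = 2^1.31 = 2.479
CG32043: ΔΔCt = (23.62−15.39) − (27.54−16.24) = 8.23 − 11.30 = -3.07; fold change = 2^3.07 = 8.398
CG18858: ΔΔCt = (27.35−15.39) − (30.90−16.24) = 11.96 − 14.66 = -2.70; fold change = 2^2.70 = 6.498
CG32043 has the largest |ΔΔCt| = 3.07.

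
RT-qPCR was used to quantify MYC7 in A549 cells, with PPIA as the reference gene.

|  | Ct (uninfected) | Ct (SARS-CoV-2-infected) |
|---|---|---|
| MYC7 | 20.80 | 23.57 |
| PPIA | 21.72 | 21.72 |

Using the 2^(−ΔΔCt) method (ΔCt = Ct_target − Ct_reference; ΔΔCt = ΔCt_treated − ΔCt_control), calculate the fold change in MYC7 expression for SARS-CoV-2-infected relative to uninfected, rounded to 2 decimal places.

0.15

ΔCt(uninfected) = 20.800 − 21.720 = -0.920
ΔCt(SARS-CoV-2-infected) = 23.570 − 21.720 = 1.850
ΔΔCt = 1.850 − (-0.920) = 2.770
Fold change = 2^(−2.770) = 0.147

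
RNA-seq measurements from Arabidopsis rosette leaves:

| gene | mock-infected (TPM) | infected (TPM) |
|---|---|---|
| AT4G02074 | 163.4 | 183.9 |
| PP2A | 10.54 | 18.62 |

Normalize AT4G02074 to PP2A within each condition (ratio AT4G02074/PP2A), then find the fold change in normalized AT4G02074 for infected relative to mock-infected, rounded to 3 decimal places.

0.637

AT4G02074/PP2A (mock-infected) = 163.4 / 10.54 = 15.503
AT4G02074/PP2A (infected) = 183.9 / 18.62 = 9.8765
Fold change = 9.8765 / 15.503 = 0.6371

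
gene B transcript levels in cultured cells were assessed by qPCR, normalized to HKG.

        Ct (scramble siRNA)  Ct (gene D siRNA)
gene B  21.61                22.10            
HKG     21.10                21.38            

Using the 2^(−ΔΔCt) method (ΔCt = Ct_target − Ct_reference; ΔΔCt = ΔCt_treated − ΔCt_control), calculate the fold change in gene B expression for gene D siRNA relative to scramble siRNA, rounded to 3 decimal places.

ΔCt(scramble siRNA) = 21.610 − 21.100 = 0.510
ΔCt(gene D siRNA) = 22.100 − 21.380 = 0.720
ΔΔCt = 0.720 − 0.510 = 0.210
Fold change = 2^(−0.210) = 0.8645

0.865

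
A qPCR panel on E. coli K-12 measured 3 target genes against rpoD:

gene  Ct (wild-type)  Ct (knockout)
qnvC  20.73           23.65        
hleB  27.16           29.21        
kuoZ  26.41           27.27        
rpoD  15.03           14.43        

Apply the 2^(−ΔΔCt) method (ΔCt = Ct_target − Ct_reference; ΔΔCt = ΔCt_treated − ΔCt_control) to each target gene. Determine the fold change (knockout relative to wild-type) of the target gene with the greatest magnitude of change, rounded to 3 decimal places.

qnvC: ΔΔCt = (23.65−14.43) − (20.73−15.03) = 9.22 − 5.70 = 3.52; fold change = 2^-3.52 = 0.087
hleB: ΔΔCt = (29.21−14.43) − (27.16−15.03) = 14.78 − 12.13 = 2.65; fold change = 2^-2.65 = 0.159
kuoZ: ΔΔCt = (27.27−14.43) − (26.41−15.03) = 12.84 − 11.38 = 1.46; fold change = 2^-1.46 = 0.363
qnvC has the largest |ΔΔCt| = 3.52.

0.087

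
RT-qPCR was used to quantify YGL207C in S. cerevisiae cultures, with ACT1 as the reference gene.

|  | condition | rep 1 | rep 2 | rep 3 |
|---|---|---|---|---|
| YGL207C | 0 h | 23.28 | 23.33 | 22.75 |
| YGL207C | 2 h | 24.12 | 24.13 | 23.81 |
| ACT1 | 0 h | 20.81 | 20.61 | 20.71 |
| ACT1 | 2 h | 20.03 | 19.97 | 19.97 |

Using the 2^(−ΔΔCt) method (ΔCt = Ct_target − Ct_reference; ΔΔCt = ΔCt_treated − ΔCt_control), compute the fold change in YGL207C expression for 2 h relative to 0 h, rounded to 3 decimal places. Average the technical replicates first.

0.325

Mean Ct: YGL207C 0 h 23.120; YGL207C 2 h 24.020; ACT1 0 h 20.710; ACT1 2 h 19.990
ΔCt(0 h) = 23.120 − 20.710 = 2.410
ΔCt(2 h) = 24.020 − 19.990 = 4.030
ΔΔCt = 4.030 − 2.410 = 1.620
Fold change = 2^(−1.620) = 0.3253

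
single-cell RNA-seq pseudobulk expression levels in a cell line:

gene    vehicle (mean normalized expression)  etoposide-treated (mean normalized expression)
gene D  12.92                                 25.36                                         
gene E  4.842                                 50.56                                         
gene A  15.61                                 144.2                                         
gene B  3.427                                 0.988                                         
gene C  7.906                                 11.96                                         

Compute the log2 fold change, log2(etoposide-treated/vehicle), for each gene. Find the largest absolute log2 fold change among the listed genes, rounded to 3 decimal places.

log2(25.36/12.92) = 0.973  (gene D)
log2(50.56/4.842) = 3.384  (gene E)
log2(144.2/15.61) = 3.208  (gene A)
log2(0.988/3.427) = -1.794  (gene B)
log2(11.96/7.906) = 0.597  (gene C)
The largest magnitude belongs to gene E.

3.384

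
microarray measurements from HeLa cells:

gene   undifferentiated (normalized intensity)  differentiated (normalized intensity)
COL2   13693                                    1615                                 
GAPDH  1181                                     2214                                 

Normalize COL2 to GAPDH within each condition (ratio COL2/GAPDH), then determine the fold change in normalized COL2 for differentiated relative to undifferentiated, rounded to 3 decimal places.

COL2/GAPDH (undifferentiated) = 13693 / 1181 = 11.594
COL2/GAPDH (differentiated) = 1615 / 2214 = 0.72945
Fold change = 0.72945 / 11.594 = 0.0629

0.063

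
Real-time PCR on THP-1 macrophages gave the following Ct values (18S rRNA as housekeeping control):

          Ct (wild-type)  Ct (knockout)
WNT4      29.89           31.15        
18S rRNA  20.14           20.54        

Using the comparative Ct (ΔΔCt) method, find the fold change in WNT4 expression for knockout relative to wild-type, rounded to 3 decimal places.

0.551

ΔCt(wild-type) = 29.890 − 20.140 = 9.750
ΔCt(knockout) = 31.150 − 20.540 = 10.610
ΔΔCt = 10.610 − 9.750 = 0.860
Fold change = 2^(−0.860) = 0.5510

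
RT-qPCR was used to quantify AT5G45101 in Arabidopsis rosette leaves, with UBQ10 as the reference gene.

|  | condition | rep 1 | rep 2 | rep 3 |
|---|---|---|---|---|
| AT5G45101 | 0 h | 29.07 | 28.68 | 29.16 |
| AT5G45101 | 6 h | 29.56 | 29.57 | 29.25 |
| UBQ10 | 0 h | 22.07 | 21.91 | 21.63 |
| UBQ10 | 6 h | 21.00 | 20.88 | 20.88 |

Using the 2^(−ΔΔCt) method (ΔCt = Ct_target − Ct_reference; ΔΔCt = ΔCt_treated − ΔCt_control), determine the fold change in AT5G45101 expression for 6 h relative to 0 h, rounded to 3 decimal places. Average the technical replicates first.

Mean Ct: AT5G45101 0 h 28.970; AT5G45101 6 h 29.460; UBQ10 0 h 21.870; UBQ10 6 h 20.920
ΔCt(0 h) = 28.970 − 21.870 = 7.100
ΔCt(6 h) = 29.460 − 20.920 = 8.540
ΔΔCt = 8.540 − 7.100 = 1.440
Fold change = 2^(−1.440) = 0.3686

0.369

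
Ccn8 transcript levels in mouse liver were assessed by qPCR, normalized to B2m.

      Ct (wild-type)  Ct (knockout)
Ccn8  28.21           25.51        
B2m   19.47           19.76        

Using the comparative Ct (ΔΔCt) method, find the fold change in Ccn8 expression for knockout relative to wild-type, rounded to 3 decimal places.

7.945

ΔCt(wild-type) = 28.210 − 19.470 = 8.740
ΔCt(knockout) = 25.510 − 19.760 = 5.750
ΔΔCt = 5.750 − 8.740 = -2.990
Fold change = 2^(−(-2.990)) = 2^2.990 = 7.9447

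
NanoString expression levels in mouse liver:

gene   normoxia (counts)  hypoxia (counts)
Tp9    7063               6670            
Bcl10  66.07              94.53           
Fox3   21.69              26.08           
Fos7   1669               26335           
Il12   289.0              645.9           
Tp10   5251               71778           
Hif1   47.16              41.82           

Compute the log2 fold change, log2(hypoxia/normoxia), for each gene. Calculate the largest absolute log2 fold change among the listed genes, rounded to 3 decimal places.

3.980

log2(6670/7063) = -0.083  (Tp9)
log2(94.53/66.07) = 0.517  (Bcl10)
log2(26.08/21.69) = 0.266  (Fox3)
log2(26335/1669) = 3.980  (Fos7)
log2(645.9/289.0) = 1.160  (Il12)
log2(71778/5251) = 3.773  (Tp10)
log2(41.82/47.16) = -0.173  (Hif1)
The largest magnitude belongs to Fos7.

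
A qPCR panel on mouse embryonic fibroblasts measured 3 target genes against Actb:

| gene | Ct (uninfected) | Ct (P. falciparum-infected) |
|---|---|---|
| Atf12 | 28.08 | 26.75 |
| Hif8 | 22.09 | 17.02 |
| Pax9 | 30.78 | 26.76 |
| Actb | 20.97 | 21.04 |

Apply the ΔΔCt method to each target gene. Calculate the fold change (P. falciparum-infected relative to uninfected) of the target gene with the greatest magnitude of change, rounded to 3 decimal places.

Atf12: ΔΔCt = (26.75−21.04) − (28.08−20.97) = 5.71 − 7.11 = -1.40; fold change = 2^1.40 = 2.639
Hif8: ΔΔCt = (17.02−21.04) − (22.09−20.97) = -4.02 − 1.12 = -5.14; fold change = 2^5.14 = 35.261
Pax9: ΔΔCt = (26.76−21.04) − (30.78−20.97) = 5.72 − 9.81 = -4.09; fold change = 2^4.09 = 17.030
Hif8 has the largest |ΔΔCt| = 5.14.

35.261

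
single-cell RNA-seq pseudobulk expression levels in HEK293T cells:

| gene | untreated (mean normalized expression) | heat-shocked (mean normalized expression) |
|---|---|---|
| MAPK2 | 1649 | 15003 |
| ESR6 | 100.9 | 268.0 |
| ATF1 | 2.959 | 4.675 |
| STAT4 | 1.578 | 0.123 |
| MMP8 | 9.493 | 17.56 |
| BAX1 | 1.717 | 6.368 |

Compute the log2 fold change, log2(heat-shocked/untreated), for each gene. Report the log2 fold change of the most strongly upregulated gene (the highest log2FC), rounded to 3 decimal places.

log2(15003/1649) = 3.186  (MAPK2)
log2(268.0/100.9) = 1.409  (ESR6)
log2(4.675/2.959) = 0.660  (ATF1)
log2(0.123/1.578) = -3.681  (STAT4)
log2(17.56/9.493) = 0.887  (MMP8)
log2(6.368/1.717) = 1.891  (BAX1)
MAPK2 is most strongly upregulated.

3.186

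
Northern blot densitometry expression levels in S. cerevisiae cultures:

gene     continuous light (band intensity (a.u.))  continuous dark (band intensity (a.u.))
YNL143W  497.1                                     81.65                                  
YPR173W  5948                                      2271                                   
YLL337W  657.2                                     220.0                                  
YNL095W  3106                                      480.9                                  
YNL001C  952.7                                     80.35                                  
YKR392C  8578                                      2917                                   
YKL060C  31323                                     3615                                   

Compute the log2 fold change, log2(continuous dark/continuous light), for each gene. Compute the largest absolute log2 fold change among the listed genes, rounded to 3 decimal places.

log2(81.65/497.1) = -2.606  (YNL143W)
log2(2271/5948) = -1.389  (YPR173W)
log2(220.0/657.2) = -1.579  (YLL337W)
log2(480.9/3106) = -2.691  (YNL095W)
log2(80.35/952.7) = -3.568  (YNL001C)
log2(2917/8578) = -1.556  (YKR392C)
log2(3615/31323) = -3.115  (YKL060C)
The largest magnitude belongs to YNL001C.

3.568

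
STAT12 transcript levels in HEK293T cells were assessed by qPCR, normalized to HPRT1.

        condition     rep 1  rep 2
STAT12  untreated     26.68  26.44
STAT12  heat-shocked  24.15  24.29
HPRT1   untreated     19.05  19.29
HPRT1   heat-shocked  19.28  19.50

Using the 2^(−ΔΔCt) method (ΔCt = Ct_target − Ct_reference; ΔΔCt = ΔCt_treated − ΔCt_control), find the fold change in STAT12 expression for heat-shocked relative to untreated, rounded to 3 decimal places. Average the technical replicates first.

Mean Ct: STAT12 untreated 26.560; STAT12 heat-shocked 24.220; HPRT1 untreated 19.170; HPRT1 heat-shocked 19.390
ΔCt(untreated) = 26.560 − 19.170 = 7.390
ΔCt(heat-shocked) = 24.220 − 19.390 = 4.830
ΔΔCt = 4.830 − 7.390 = -2.560
Fold change = 2^(−(-2.560)) = 2^2.560 = 5.8971

5.897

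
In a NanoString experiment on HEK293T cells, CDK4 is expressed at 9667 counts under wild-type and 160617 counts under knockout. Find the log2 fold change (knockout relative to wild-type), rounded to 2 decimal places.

4.05

Fold change = 160617 / 9667 = 16.6150
log2(16.6150) = 4.054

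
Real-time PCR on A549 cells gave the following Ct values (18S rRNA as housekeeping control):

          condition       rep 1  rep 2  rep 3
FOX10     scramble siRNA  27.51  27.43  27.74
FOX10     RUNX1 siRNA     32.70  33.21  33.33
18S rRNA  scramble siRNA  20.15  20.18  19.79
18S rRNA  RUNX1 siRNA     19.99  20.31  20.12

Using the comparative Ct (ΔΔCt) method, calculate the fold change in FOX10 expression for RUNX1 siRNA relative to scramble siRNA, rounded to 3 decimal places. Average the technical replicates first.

Mean Ct: FOX10 scramble siRNA 27.560; FOX10 RUNX1 siRNA 33.080; 18S rRNA scramble siRNA 20.040; 18S rRNA RUNX1 siRNA 20.140
ΔCt(scramble siRNA) = 27.560 − 20.040 = 7.520
ΔCt(RUNX1 siRNA) = 33.080 − 20.140 = 12.940
ΔΔCt = 12.940 − 7.520 = 5.420
Fold change = 2^(−5.420) = 0.0234

0.023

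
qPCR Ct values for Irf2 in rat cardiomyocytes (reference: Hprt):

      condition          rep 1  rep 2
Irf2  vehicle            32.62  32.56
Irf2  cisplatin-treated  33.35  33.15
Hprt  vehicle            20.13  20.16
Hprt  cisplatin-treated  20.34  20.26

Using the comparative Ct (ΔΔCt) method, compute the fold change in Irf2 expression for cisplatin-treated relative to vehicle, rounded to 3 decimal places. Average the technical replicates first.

0.705

Mean Ct: Irf2 vehicle 32.590; Irf2 cisplatin-treated 33.250; Hprt vehicle 20.145; Hprt cisplatin-treated 20.300
ΔCt(vehicle) = 32.590 − 20.145 = 12.445
ΔCt(cisplatin-treated) = 33.250 − 20.300 = 12.950
ΔΔCt = 12.950 − 12.445 = 0.505
Fold change = 2^(−0.505) = 0.7047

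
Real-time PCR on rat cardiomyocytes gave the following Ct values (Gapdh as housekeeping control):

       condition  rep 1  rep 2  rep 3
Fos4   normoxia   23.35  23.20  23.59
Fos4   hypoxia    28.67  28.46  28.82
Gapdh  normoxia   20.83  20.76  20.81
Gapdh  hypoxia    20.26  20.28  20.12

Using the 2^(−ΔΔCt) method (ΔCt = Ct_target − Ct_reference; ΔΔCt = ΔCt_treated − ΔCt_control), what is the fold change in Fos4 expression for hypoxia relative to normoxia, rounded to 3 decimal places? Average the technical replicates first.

Mean Ct: Fos4 normoxia 23.380; Fos4 hypoxia 28.650; Gapdh normoxia 20.800; Gapdh hypoxia 20.220
ΔCt(normoxia) = 23.380 − 20.800 = 2.580
ΔCt(hypoxia) = 28.650 − 20.220 = 8.430
ΔΔCt = 8.430 − 2.580 = 5.850
Fold change = 2^(−5.850) = 0.0173

0.017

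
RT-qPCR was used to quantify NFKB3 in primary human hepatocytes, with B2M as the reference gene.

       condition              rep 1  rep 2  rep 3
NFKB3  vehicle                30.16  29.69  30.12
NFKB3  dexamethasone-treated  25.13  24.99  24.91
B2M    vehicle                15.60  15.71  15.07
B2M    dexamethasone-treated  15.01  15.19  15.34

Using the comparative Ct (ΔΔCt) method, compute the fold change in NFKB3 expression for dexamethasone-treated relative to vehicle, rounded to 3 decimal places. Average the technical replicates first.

Mean Ct: NFKB3 vehicle 29.990; NFKB3 dexamethasone-treated 25.010; B2M vehicle 15.460; B2M dexamethasone-treated 15.180
ΔCt(vehicle) = 29.990 − 15.460 = 14.530
ΔCt(dexamethasone-treated) = 25.010 − 15.180 = 9.830
ΔΔCt = 9.830 − 14.530 = -4.700
Fold change = 2^(−(-4.700)) = 2^4.700 = 25.9921

25.992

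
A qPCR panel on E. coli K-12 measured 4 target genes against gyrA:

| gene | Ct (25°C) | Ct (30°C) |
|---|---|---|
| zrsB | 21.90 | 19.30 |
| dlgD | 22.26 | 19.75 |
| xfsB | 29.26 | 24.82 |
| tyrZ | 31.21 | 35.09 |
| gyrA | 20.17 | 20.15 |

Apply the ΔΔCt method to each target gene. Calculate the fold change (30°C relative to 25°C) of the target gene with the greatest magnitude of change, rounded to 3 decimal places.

21.407

zrsB: ΔΔCt = (19.30−20.15) − (21.90−20.17) = -0.85 − 1.73 = -2.58; fold change = 2^2.58 = 5.979
dlgD: ΔΔCt = (19.75−20.15) − (22.26−20.17) = -0.40 − 2.09 = -2.49; fold change = 2^2.49 = 5.618
xfsB: ΔΔCt = (24.82−20.15) − (29.26−20.17) = 4.67 − 9.09 = -4.42; fold change = 2^4.42 = 21.407
tyrZ: ΔΔCt = (35.09−20.15) − (31.21−20.17) = 14.94 − 11.04 = 3.90; fold change = 2^-3.90 = 0.067
xfsB has the largest |ΔΔCt| = 4.42.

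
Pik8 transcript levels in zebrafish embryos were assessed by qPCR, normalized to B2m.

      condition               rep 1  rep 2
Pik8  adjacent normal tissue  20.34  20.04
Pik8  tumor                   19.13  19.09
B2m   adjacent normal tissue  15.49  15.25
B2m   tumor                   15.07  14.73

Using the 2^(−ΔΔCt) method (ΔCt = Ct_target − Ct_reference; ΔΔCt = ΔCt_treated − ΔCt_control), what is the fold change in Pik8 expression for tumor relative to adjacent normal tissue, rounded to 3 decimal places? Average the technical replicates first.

1.526

Mean Ct: Pik8 adjacent normal tissue 20.190; Pik8 tumor 19.110; B2m adjacent normal tissue 15.370; B2m tumor 14.900
ΔCt(adjacent normal tissue) = 20.190 − 15.370 = 4.820
ΔCt(tumor) = 19.110 − 14.900 = 4.210
ΔΔCt = 4.210 − 4.820 = -0.610
Fold change = 2^(−(-0.610)) = 2^0.610 = 1.5263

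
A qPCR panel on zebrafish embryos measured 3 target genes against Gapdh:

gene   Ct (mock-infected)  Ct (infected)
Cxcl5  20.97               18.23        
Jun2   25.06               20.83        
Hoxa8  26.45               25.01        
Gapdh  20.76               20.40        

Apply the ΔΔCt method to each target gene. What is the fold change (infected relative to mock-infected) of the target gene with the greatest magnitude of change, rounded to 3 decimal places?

14.621

Cxcl5: ΔΔCt = (18.23−20.40) − (20.97−20.76) = -2.17 − 0.21 = -2.38; fold change = 2^2.38 = 5.205
Jun2: ΔΔCt = (20.83−20.40) − (25.06−20.76) = 0.43 − 4.30 = -3.87; fold change = 2^3.87 = 14.621
Hoxa8: ΔΔCt = (25.01−20.40) − (26.45−20.76) = 4.61 − 5.69 = -1.08; fold change = 2^1.08 = 2.114
Jun2 has the largest |ΔΔCt| = 3.87.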